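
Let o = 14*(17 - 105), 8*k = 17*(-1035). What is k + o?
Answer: -27451/8 ≈ -3431.4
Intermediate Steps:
k = -17595/8 (k = (17*(-1035))/8 = (⅛)*(-17595) = -17595/8 ≈ -2199.4)
o = -1232 (o = 14*(-88) = -1232)
k + o = -17595/8 - 1232 = -27451/8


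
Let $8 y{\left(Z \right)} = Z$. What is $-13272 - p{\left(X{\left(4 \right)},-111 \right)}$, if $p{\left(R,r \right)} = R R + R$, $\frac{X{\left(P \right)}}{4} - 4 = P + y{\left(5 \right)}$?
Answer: $- \frac{57987}{4} \approx -14497.0$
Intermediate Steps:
$y{\left(Z \right)} = \frac{Z}{8}$
$X{\left(P \right)} = \frac{37}{2} + 4 P$ ($X{\left(P \right)} = 16 + 4 \left(P + \frac{1}{8} \cdot 5\right) = 16 + 4 \left(P + \frac{5}{8}\right) = 16 + 4 \left(\frac{5}{8} + P\right) = 16 + \left(\frac{5}{2} + 4 P\right) = \frac{37}{2} + 4 P$)
$p{\left(R,r \right)} = R + R^{2}$ ($p{\left(R,r \right)} = R^{2} + R = R + R^{2}$)
$-13272 - p{\left(X{\left(4 \right)},-111 \right)} = -13272 - \left(\frac{37}{2} + 4 \cdot 4\right) \left(1 + \left(\frac{37}{2} + 4 \cdot 4\right)\right) = -13272 - \left(\frac{37}{2} + 16\right) \left(1 + \left(\frac{37}{2} + 16\right)\right) = -13272 - \frac{69 \left(1 + \frac{69}{2}\right)}{2} = -13272 - \frac{69}{2} \cdot \frac{71}{2} = -13272 - \frac{4899}{4} = - \frac{57987}{4}$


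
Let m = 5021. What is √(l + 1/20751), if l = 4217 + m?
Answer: √3977919781989/20751 ≈ 96.115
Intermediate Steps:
l = 9238 (l = 4217 + 5021 = 9238)
√(l + 1/20751) = √(9238 + 1/20751) = √(191697739/20751) = √3977919781989/20751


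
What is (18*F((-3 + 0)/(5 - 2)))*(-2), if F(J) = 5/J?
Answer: 180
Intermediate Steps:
(18*F((-3 + 0)/(5 - 2)))*(-2) = (18*(5/(((-3 + 0)/(5 - 2)))))*(-2) = (18*(5/((-3/3))))*(-2) = (18*(5/((-3*⅓))))*(-2) = (18*(5/(-1)))*(-2) = (18*(5*(-1)))*(-2) = (18*(-5))*(-2) = -90*(-2) = 180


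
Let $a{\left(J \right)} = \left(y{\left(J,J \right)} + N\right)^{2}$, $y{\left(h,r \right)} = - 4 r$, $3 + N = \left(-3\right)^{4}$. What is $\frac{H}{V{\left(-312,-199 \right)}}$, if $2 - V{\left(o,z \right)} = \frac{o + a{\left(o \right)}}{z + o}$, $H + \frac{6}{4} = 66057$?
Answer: $\frac{67508721}{3517972} \approx 19.19$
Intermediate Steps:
$N = 78$ ($N = -3 + \left(-3\right)^{4} = -3 + 81 = 78$)
$H = \frac{132111}{2}$ ($H = - \frac{3}{2} + 66057 = \frac{132111}{2} \approx 66056.0$)
$a{\left(J \right)} = \left(78 - 4 J\right)^{2}$ ($a{\left(J \right)} = \left(- 4 J + 78\right)^{2} = \left(78 - 4 J\right)^{2}$)
$V{\left(o,z \right)} = 2 - \frac{o + 4 \left(-39 + 2 o\right)^{2}}{o + z}$ ($V{\left(o,z \right)} = 2 - \frac{o + 4 \left(-39 + 2 o\right)^{2}}{z + o} = 2 - \frac{o + 4 \left(-39 + 2 o\right)^{2}}{o + z}$)
$\frac{H}{V{\left(-312,-199 \right)}} = \frac{132111}{2 \frac{-312 - 4 \left(-39 + 2 \left(-312\right)\right)^{2} + 2 \left(-199\right)}{-312 - 199}} = \frac{132111}{2 \frac{-312 - 4 \left(-39 - 624\right)^{2} - 398}{-511}} = \frac{132111}{2 \left(- \frac{-312 - 4 \left(-663\right)^{2} - 398}{511}\right)} = \frac{132111}{2 \left(- \frac{-312 - 1758276 - 398}{511}\right)} = \frac{132111}{2 \left(\left(- \frac{1}{511}\right) \left(-1758986\right)\right)} = \frac{132111}{2 \cdot \frac{1758986}{511}} = \frac{132111}{2} \cdot \frac{511}{1758986} = \frac{67508721}{3517972}$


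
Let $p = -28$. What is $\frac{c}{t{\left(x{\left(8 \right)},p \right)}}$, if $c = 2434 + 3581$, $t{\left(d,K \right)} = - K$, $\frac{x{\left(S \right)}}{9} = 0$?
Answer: $\frac{6015}{28} \approx 214.82$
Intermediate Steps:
$x{\left(S \right)} = 0$ ($x{\left(S \right)} = 9 \cdot 0 = 0$)
$c = 6015$
$\frac{c}{t{\left(x{\left(8 \right)},p \right)}} = \frac{6015}{\left(-1\right) \left(-28\right)} = \frac{6015}{28}$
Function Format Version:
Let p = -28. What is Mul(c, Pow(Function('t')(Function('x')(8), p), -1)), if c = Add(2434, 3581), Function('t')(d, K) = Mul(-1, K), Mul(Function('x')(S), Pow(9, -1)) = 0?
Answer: Rational(6015, 28) ≈ 214.82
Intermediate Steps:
Function('x')(S) = 0 (Function('x')(S) = Mul(9, 0) = 0)
c = 6015
Mul(c, Pow(Function('t')(Function('x')(8), p), -1)) = Mul(6015, Pow(Mul(-1, -28), -1)) = Mul(6015, Pow(28, -1)) = Mul(6015, Rational(1, 28)) = Rational(6015, 28)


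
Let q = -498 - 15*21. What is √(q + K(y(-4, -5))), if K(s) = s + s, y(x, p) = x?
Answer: I*√821 ≈ 28.653*I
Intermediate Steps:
q = -813 (q = -498 - 1*315 = -498 - 315 = -813)
K(s) = 2*s
√(q + K(y(-4, -5))) = √(-813 + 2*(-4)) = √(-813 - 8) = √(-821) = I*√821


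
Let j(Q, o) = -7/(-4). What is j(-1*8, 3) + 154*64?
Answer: 39431/4 ≈ 9857.8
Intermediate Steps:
j(Q, o) = 7/4 (j(Q, o) = -7*(-1/4) = 7/4)
j(-1*8, 3) + 154*64 = 7/4 + 154*64 = 7/4 + 9856 = 39431/4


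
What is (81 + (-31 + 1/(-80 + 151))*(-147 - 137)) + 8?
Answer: 8889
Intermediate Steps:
(81 + (-31 + 1/(-80 + 151))*(-147 - 137)) + 8 = (81 + (-31 + 1/71)*(-284)) + 8 = (81 - 2200/71*(-284)) + 8 = (81 + 8800) + 8 = 8881 + 8 = 8889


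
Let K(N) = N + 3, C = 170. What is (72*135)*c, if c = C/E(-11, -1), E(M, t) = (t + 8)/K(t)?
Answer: 3304800/7 ≈ 4.7211e+5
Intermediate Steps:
K(N) = 3 + N
E(M, t) = (8 + t)/(3 + t) (E(M, t) = (t + 8)/(3 + t) = (8 + t)/(3 + t))
c = 340/7 (c = 170/(((8 - 1)/(3 - 1))) = 170/((7/2)) = 170/(((½)*7)) = 170/(7/2) = 170*(2/7) = 340/7 ≈ 48.571)
(72*135)*c = (72*135)*(340/7) = 9720*(340/7) = 3304800/7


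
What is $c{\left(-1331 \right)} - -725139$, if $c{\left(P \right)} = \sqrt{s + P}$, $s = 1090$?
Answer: $725139 + i \sqrt{241} \approx 7.2514 \cdot 10^{5} + 15.524 i$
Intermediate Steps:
$c{\left(P \right)} = \sqrt{1090 + P}$
$c{\left(-1331 \right)} - -725139 = \sqrt{1090 - 1331} - -725139 = \sqrt{-241} + 725139 = i \sqrt{241} + 725139 = 725139 + i \sqrt{241}$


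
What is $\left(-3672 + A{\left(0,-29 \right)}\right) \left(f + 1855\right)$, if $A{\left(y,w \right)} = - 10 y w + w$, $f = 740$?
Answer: $-9604095$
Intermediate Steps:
$A{\left(y,w \right)} = w - 10 w y$ ($A{\left(y,w \right)} = - 10 w y + w = w - 10 w y$)
$\left(-3672 + A{\left(0,-29 \right)}\right) \left(f + 1855\right) = \left(-3672 - 29 \left(1 - 0\right)\right) \left(740 + 1855\right) = \left(-3672 - 29 \left(1 + 0\right)\right) 2595 = \left(-3672 - 29\right) 2595 = \left(-3701\right) 2595 = -9604095$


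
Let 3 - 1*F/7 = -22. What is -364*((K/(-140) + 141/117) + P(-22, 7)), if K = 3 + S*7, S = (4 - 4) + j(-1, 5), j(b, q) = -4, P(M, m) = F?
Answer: -192611/3 ≈ -64204.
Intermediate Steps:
F = 175 (F = 21 - 7*(-22) = 21 + 154 = 175)
P(M, m) = 175
S = -4 (S = (4 - 4) - 4 = 0 - 4 = -4)
K = -25 (K = 3 - 4*7 = 3 - 28 = -25)
-364*((K/(-140) + 141/117) + P(-22, 7)) = -364*((-25/(-140) + 141/117) + 175) = -364*((-25*(-1/140) + 141*(1/117)) + 175) = -364*((5/28 + 47/39) + 175) = -364*(1511/1092 + 175) = -364*192611/1092 = -192611/3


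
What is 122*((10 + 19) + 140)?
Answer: 20618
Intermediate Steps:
122*((10 + 19) + 140) = 122*(29 + 140) = 122*169 = 20618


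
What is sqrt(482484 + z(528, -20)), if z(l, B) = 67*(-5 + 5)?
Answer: 2*sqrt(120621) ≈ 694.61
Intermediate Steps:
z(l, B) = 0 (z(l, B) = 67*0 = 0)
sqrt(482484 + z(528, -20)) = sqrt(482484 + 0) = sqrt(482484) = 2*sqrt(120621)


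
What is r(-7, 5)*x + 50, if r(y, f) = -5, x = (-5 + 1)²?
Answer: -30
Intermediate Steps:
x = 16 (x = (-4)² = 16)
r(-7, 5)*x + 50 = -5*16 + 50 = -80 + 50 = -30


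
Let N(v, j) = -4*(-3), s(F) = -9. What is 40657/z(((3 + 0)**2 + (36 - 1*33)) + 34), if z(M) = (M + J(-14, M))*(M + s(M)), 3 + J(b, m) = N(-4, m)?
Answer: 40657/2035 ≈ 19.979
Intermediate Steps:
N(v, j) = 12
J(b, m) = 9 (J(b, m) = -3 + 12 = 9)
z(M) = (-9 + M)*(9 + M) (z(M) = (M + 9)*(M - 9) = (9 + M)*(-9 + M) = (-9 + M)*(9 + M))
40657/z(((3 + 0)**2 + (36 - 1*33)) + 34) = 40657/(-81 + (((3 + 0)**2 + (36 - 1*33)) + 34)**2) = 40657/(-81 + ((3**2 + (36 - 33)) + 34)**2) = 40657/(-81 + ((9 + 3) + 34)**2) = 40657/(-81 + (12 + 34)**2) = 40657/(-81 + 46**2) = 40657/(-81 + 2116) = 40657/2035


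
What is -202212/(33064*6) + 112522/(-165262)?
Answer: -2322521833/1366055692 ≈ -1.7002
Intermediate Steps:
-202212/(33064*6) + 112522/(-165262) = -202212/198384 + 112522*(-1/165262) = -202212*1/198384 - 56261/82631 = -16851/16532 - 56261/82631 = -2322521833/1366055692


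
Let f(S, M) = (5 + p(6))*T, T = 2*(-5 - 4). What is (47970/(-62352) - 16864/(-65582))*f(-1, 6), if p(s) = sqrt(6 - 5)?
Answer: 1570848309/28397006 ≈ 55.317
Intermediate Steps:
p(s) = 1 (p(s) = sqrt(1) = 1)
T = -18 (T = 2*(-9) = -18)
f(S, M) = -108 (f(S, M) = (5 + 1)*(-18) = 6*(-18) = -108)
(47970/(-62352) - 16864/(-65582))*f(-1, 6) = (47970/(-62352) - 16864/(-65582))*(-108) = (47970*(-1/62352) - 16864*(-1/65582))*(-108) = (-2665/3464 + 8432/32791)*(-108) = -58179567/113588024*(-108) = 1570848309/28397006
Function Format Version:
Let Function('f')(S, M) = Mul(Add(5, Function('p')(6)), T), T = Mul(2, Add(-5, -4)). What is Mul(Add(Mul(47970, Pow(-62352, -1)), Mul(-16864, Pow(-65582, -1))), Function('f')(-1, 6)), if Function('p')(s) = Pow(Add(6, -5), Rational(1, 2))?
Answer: Rational(1570848309, 28397006) ≈ 55.317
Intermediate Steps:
Function('p')(s) = 1 (Function('p')(s) = Pow(1, Rational(1, 2)) = 1)
T = -18 (T = Mul(2, -9) = -18)
Function('f')(S, M) = -108 (Function('f')(S, M) = Mul(Add(5, 1), -18) = Mul(6, -18) = -108)
Mul(Add(Mul(47970, Pow(-62352, -1)), Mul(-16864, Pow(-65582, -1))), Function('f')(-1, 6)) = Mul(Add(Mul(47970, Pow(-62352, -1)), Mul(-16864, Pow(-65582, -1))), -108) = Mul(Add(Mul(47970, Rational(-1, 62352)), Mul(-16864, Rational(-1, 65582))), -108) = Mul(Add(Rational(-2665, 3464), Rational(8432, 32791)), -108) = Mul(Rational(-58179567, 113588024), -108) = Rational(1570848309, 28397006)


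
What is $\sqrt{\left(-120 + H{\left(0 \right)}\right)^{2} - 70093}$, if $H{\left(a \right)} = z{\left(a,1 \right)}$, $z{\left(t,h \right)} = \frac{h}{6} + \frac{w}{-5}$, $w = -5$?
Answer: $\frac{i \sqrt{2014979}}{6} \approx 236.58 i$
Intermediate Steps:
$z{\left(t,h \right)} = 1 + \frac{h}{6}$ ($z{\left(t,h \right)} = \frac{h}{6} - \frac{5}{-5} = h \frac{1}{6} - -1 = \frac{h}{6} + 1 = 1 + \frac{h}{6}$)
$H{\left(a \right)} = \frac{7}{6}$ ($H{\left(a \right)} = 1 + \frac{1}{6} \cdot 1 = 1 + \frac{1}{6} = \frac{7}{6}$)
$\sqrt{\left(-120 + H{\left(0 \right)}\right)^{2} - 70093} = \sqrt{\left(-120 + \frac{7}{6}\right)^{2} - 70093} = \sqrt{\left(- \frac{713}{6}\right)^{2} - 70093} = \sqrt{\frac{508369}{36} - 70093} = \sqrt{- \frac{2014979}{36}} = \frac{i \sqrt{2014979}}{6}$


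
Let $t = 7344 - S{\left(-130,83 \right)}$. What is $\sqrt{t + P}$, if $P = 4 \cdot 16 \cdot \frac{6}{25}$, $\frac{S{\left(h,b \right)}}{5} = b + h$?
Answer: $\frac{\sqrt{189859}}{5} \approx 87.146$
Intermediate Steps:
$S{\left(h,b \right)} = 5 b + 5 h$ ($S{\left(h,b \right)} = 5 \left(b + h\right) = 5 b + 5 h$)
$t = 7579$ ($t = 7344 - \left(5 \cdot 83 + 5 \left(-130\right)\right) = 7344 - \left(415 - 650\right) = 7344 - -235 = 7344 + 235 = 7579$)
$P = \frac{384}{25}$ ($P = 64 \cdot 6 \cdot \frac{1}{25} = 64 \cdot \frac{6}{25} = \frac{384}{25} \approx 15.36$)
$\sqrt{t + P} = \sqrt{7579 + \frac{384}{25}} = \sqrt{\frac{189859}{25}} = \frac{\sqrt{189859}}{5}$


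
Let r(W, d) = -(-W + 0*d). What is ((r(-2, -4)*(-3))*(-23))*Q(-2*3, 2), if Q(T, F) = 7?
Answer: -966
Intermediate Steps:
r(W, d) = W (r(W, d) = -(-W + 0) = -(-1)*W = W)
((r(-2, -4)*(-3))*(-23))*Q(-2*3, 2) = (-2*(-3)*(-23))*7 = (6*(-23))*7 = -138*7 = -966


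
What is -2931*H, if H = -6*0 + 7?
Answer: -20517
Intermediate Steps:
H = 7 (H = 0 + 7 = 7)
-2931*H = -2931*7 = -20517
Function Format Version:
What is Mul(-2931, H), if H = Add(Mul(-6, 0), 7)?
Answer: -20517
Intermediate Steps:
H = 7 (H = Add(0, 7) = 7)
Mul(-2931, H) = Mul(-2931, 7) = -20517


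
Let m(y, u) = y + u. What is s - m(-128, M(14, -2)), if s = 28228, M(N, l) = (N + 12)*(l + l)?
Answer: 28460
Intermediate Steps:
M(N, l) = 2*l*(12 + N) (M(N, l) = (12 + N)*(2*l) = 2*l*(12 + N))
m(y, u) = u + y
s - m(-128, M(14, -2)) = 28228 - (2*(-2)*(12 + 14) - 128) = 28228 - (2*(-2)*26 - 128) = 28228 - (-104 - 128) = 28228 - 1*(-232) = 28228 + 232 = 28460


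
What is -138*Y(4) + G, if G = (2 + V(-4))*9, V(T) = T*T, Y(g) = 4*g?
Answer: -2046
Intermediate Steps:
V(T) = T**2
G = 162 (G = (2 + (-4)**2)*9 = (2 + 16)*9 = 18*9 = 162)
-138*Y(4) + G = -552*4 + 162 = -138*16 + 162 = -2208 + 162 = -2046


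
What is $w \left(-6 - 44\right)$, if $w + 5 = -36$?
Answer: $2050$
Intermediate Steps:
$w = -41$ ($w = -5 - 36 = -41$)
$w \left(-6 - 44\right) = - 41 \left(-6 - 44\right) = \left(-41\right) \left(-50\right) = 2050$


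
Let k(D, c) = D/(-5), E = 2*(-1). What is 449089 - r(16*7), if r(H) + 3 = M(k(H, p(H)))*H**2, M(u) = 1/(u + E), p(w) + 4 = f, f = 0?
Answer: 27425972/61 ≈ 4.4961e+5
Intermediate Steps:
E = -2
p(w) = -4 (p(w) = -4 + 0 = -4)
k(D, c) = -D/5 (k(D, c) = D*(-1/5) = -D/5)
M(u) = 1/(-2 + u) (M(u) = 1/(u - 2) = 1/(-2 + u))
r(H) = -3 + H**2/(-2 - H/5)
449089 - r(16*7) = 449089 - (-30 - 5*(16*7)**2 - 48*7)/(10 + 16*7) = 449089 - (-30 - 5*112**2 - 3*112)/(10 + 112) = 449089 - (-30 - 5*12544 - 336)/122 = 449089 - (-30 - 62720 - 336)/122 = 449089 - (-63086)/122 = 449089 - 1*(-31543/61) = 449089 + 31543/61 = 27425972/61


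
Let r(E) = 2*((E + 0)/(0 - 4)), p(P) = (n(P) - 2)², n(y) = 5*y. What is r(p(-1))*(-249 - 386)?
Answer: 31115/2 ≈ 15558.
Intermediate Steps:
p(P) = (-2 + 5*P)² (p(P) = (5*P - 2)² = (-2 + 5*P)²)
r(E) = -E/2 (r(E) = 2*(E/(-4)) = 2*(E*(-¼)) = 2*(-E/4) = -E/2)
r(p(-1))*(-249 - 386) = (-(-2 + 5*(-1))²/2)*(-249 - 386) = -(-2 - 5)²/2*(-635) = -½*(-7)²*(-635) = -½*49*(-635) = -49/2*(-635) = 31115/2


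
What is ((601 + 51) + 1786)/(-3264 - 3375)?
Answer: -2438/6639 ≈ -0.36722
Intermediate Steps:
((601 + 51) + 1786)/(-3264 - 3375) = (652 + 1786)/(-6639) = 2438*(-1/6639) = -2438/6639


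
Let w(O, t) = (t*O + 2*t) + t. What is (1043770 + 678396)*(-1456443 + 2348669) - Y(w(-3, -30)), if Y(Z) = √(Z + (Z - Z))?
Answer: 1536561281516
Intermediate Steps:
w(O, t) = 3*t + O*t (w(O, t) = (O*t + 2*t) + t = (2*t + O*t) + t = 3*t + O*t)
Y(Z) = √Z (Y(Z) = √(Z + 0) = √Z)
(1043770 + 678396)*(-1456443 + 2348669) - Y(w(-3, -30)) = (1043770 + 678396)*(-1456443 + 2348669) - √(-30*(3 - 3)) = 1722166*892226 - √(-30*0) = 1536561281516 - √0 = 1536561281516 - 1*0 = 1536561281516 + 0 = 1536561281516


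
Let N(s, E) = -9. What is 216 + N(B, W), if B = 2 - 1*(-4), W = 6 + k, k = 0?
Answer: 207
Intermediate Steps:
W = 6 (W = 6 + 0 = 6)
B = 6 (B = 2 + 4 = 6)
216 + N(B, W) = 216 - 9 = 207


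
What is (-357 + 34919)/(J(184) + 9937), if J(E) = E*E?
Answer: 34562/43793 ≈ 0.78921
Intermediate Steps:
J(E) = E²
(-357 + 34919)/(J(184) + 9937) = (-357 + 34919)/(184² + 9937) = 34562/(33856 + 9937) = 34562/43793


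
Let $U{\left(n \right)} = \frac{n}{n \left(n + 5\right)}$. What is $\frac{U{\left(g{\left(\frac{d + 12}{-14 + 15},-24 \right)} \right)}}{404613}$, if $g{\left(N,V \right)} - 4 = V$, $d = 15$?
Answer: $- \frac{1}{6069195} \approx -1.6477 \cdot 10^{-7}$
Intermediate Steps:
$g{\left(N,V \right)} = 4 + V$
$U{\left(n \right)} = \frac{1}{5 + n}$ ($U{\left(n \right)} = \frac{n}{n \left(5 + n\right)} = n \frac{1}{n \left(5 + n\right)} = \frac{1}{5 + n}$)
$\frac{U{\left(g{\left(\frac{d + 12}{-14 + 15},-24 \right)} \right)}}{404613} = \frac{1}{\left(5 + \left(4 - 24\right)\right) 404613} = \frac{1}{5 - 20} \cdot \frac{1}{404613} = \frac{1}{-15} \cdot \frac{1}{404613} = \left(- \frac{1}{15}\right) \frac{1}{404613} = - \frac{1}{6069195}$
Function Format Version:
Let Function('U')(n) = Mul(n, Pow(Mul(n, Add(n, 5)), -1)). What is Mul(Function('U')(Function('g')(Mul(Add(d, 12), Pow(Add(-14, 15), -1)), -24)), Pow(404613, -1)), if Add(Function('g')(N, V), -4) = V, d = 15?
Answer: Rational(-1, 6069195) ≈ -1.6477e-7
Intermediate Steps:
Function('g')(N, V) = Add(4, V)
Function('U')(n) = Pow(Add(5, n), -1) (Function('U')(n) = Mul(n, Pow(Mul(n, Add(5, n)), -1)) = Mul(n, Mul(Pow(n, -1), Pow(Add(5, n), -1))) = Pow(Add(5, n), -1))
Mul(Function('U')(Function('g')(Mul(Add(d, 12), Pow(Add(-14, 15), -1)), -24)), Pow(404613, -1)) = Mul(Pow(Add(5, Add(4, -24)), -1), Pow(404613, -1)) = Mul(Pow(Add(5, -20), -1), Rational(1, 404613)) = Mul(Pow(-15, -1), Rational(1, 404613)) = Mul(Rational(-1, 15), Rational(1, 404613)) = Rational(-1, 6069195)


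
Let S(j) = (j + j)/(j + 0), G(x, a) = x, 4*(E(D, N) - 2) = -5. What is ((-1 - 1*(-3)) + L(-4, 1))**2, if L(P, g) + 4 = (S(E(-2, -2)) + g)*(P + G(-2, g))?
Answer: 400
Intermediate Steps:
E(D, N) = 3/4 (E(D, N) = 2 + (1/4)*(-5) = 2 - 5/4 = 3/4)
S(j) = 2 (S(j) = (2*j)/j = 2)
L(P, g) = -4 + (-2 + P)*(2 + g) (L(P, g) = -4 + (2 + g)*(P - 2) = -4 + (2 + g)*(-2 + P) = -4 + (-2 + P)*(2 + g))
((-1 - 1*(-3)) + L(-4, 1))**2 = ((-1 - 1*(-3)) + (-8 - 2*1 + 2*(-4) - 4*1))**2 = ((-1 + 3) + (-8 - 2 - 8 - 4))**2 = (2 - 22)**2 = (-20)**2 = 400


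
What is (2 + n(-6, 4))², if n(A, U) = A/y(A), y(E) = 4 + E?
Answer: 25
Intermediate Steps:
n(A, U) = A/(4 + A)
(2 + n(-6, 4))² = (2 - 6/(4 - 6))² = (2 - 6/(-2))² = (2 - 6*(-½))² = (2 + 3)² = 5² = 25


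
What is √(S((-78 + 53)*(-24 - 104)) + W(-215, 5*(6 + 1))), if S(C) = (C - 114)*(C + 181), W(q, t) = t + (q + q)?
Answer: √10433371 ≈ 3230.1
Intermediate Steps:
W(q, t) = t + 2*q
S(C) = (-114 + C)*(181 + C)
√(S((-78 + 53)*(-24 - 104)) + W(-215, 5*(6 + 1))) = √((-20634 + ((-78 + 53)*(-24 - 104))² + 67*((-78 + 53)*(-24 - 104))) + (5*(6 + 1) + 2*(-215))) = √((-20634 + (-25*(-128))² + 67*(-25*(-128))) + (5*7 - 430)) = √((-20634 + 3200² + 67*3200) + (35 - 430)) = √((-20634 + 10240000 + 214400) - 395) = √(10433766 - 395) = √10433371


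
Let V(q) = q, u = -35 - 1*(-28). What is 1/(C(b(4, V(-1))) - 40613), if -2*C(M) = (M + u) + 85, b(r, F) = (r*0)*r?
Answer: -1/40652 ≈ -2.4599e-5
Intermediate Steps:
u = -7 (u = -35 + 28 = -7)
b(r, F) = 0 (b(r, F) = 0*r = 0)
C(M) = -39 - M/2 (C(M) = -((M - 7) + 85)/2 = -((-7 + M) + 85)/2 = -(78 + M)/2 = -39 - M/2)
1/(C(b(4, V(-1))) - 40613) = 1/((-39 - ½*0) - 40613) = 1/((-39 + 0) - 40613) = 1/(-39 - 40613) = 1/(-40652) = -1/40652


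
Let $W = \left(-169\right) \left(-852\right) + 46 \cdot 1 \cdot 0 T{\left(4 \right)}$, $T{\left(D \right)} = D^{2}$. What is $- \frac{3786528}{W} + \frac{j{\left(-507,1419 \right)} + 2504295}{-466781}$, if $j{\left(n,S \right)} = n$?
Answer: $- \frac{25333270868}{800129317} \approx -31.661$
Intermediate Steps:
$W = 143988$ ($W = \left(-169\right) \left(-852\right) + 46 \cdot 1 \cdot 0 \cdot 4^{2} = 143988 + 46 \cdot 0 \cdot 16 = 143988 + 46 \cdot 0 = 143988 + 0 = 143988$)
$- \frac{3786528}{W} + \frac{j{\left(-507,1419 \right)} + 2504295}{-466781} = - \frac{3786528}{143988} + \frac{-507 + 2504295}{-466781} = \left(-3786528\right) \frac{1}{143988} + 2503788 \left(- \frac{1}{466781}\right) = - \frac{315544}{11999} - \frac{357684}{66683} = - \frac{25333270868}{800129317}$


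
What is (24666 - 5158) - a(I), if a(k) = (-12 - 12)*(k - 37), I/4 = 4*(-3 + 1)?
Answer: 17852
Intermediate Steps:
I = -32 (I = 4*(4*(-3 + 1)) = 4*(4*(-2)) = 4*(-8) = -32)
a(k) = 888 - 24*k (a(k) = -24*(-37 + k) = 888 - 24*k)
(24666 - 5158) - a(I) = (24666 - 5158) - (888 - 24*(-32)) = 19508 - (888 + 768) = 19508 - 1*1656 = 19508 - 1656 = 17852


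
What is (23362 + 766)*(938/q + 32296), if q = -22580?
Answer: 4398792219744/5645 ≈ 7.7924e+8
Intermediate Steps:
(23362 + 766)*(938/q + 32296) = (23362 + 766)*(938/(-22580) + 32296) = 24128*(938*(-1/22580) + 32296) = 24128*(-469/11290 + 32296) = 24128*(364621371/11290) = 4398792219744/5645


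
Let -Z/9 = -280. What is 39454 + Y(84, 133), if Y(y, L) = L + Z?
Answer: 42107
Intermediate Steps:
Z = 2520 (Z = -9*(-280) = 2520)
Y(y, L) = 2520 + L (Y(y, L) = L + 2520 = 2520 + L)
39454 + Y(84, 133) = 39454 + (2520 + 133) = 39454 + 2653 = 42107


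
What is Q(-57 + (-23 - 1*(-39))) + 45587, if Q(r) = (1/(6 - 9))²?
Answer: 410284/9 ≈ 45587.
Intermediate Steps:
Q(r) = ⅑ (Q(r) = (1/(-3))² = (-⅓)² = ⅑)
Q(-57 + (-23 - 1*(-39))) + 45587 = ⅑ + 45587 = 410284/9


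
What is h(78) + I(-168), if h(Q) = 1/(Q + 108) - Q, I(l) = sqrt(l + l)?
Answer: -14507/186 + 4*I*sqrt(21) ≈ -77.995 + 18.33*I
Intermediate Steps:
I(l) = sqrt(2)*sqrt(l) (I(l) = sqrt(2*l) = sqrt(2)*sqrt(l))
h(Q) = 1/(108 + Q) - Q
h(78) + I(-168) = (1 - 1*78**2 - 108*78)/(108 + 78) + sqrt(2)*sqrt(-168) = (1 - 1*6084 - 8424)/186 + sqrt(2)*(2*I*sqrt(42)) = (1 - 6084 - 8424)/186 + 4*I*sqrt(21) = (1/186)*(-14507) + 4*I*sqrt(21) = -14507/186 + 4*I*sqrt(21)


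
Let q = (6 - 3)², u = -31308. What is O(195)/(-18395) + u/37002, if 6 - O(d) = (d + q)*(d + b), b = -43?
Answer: 95204224/113441965 ≈ 0.83923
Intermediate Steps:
q = 9 (q = 3² = 9)
O(d) = 6 - (-43 + d)*(9 + d) (O(d) = 6 - (d + 9)*(d - 43) = 6 - (9 + d)*(-43 + d) = 6 - (-43 + d)*(9 + d))
O(195)/(-18395) + u/37002 = (393 - 1*195² + 34*195)/(-18395) - 31308/37002 = (393 - 1*38025 + 6630)*(-1/18395) - 31308*1/37002 = (393 - 38025 + 6630)*(-1/18395) - 5218/6167 = -31002*(-1/18395) - 5218/6167 = 31002/18395 - 5218/6167 = 95204224/113441965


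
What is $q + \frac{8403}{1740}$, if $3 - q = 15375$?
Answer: $- \frac{8912959}{580} \approx -15367.0$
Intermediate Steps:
$q = -15372$ ($q = 3 - 15375 = -15372$)
$q + \frac{8403}{1740} = -15372 + \frac{8403}{1740} = -15372 + 8403 \cdot \frac{1}{1740} = -15372 + \frac{2801}{580} = - \frac{8912959}{580}$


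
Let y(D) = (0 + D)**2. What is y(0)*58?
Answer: 0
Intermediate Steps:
y(D) = D**2
y(0)*58 = 0**2*58 = 0*58 = 0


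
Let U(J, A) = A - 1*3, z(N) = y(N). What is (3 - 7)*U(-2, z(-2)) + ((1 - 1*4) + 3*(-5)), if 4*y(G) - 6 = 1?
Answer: -13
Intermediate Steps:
y(G) = 7/4 (y(G) = 3/2 + (1/4)*1 = 3/2 + 1/4 = 7/4)
z(N) = 7/4
U(J, A) = -3 + A (U(J, A) = A - 3 = -3 + A)
(3 - 7)*U(-2, z(-2)) + ((1 - 1*4) + 3*(-5)) = (3 - 7)*(-3 + 7/4) + ((1 - 1*4) + 3*(-5)) = -4*(-5/4) + ((1 - 4) - 15) = 5 + (-3 - 15) = 5 - 18 = -13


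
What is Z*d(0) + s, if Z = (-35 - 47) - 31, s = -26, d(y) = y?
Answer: -26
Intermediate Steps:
Z = -113 (Z = -82 - 31 = -113)
Z*d(0) + s = -113*0 - 26 = 0 - 26 = -26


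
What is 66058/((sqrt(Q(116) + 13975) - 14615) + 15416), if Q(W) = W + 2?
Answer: 26456229/313754 - 33029*sqrt(14093)/313754 ≈ 71.824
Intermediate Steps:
Q(W) = 2 + W
66058/((sqrt(Q(116) + 13975) - 14615) + 15416) = 66058/((sqrt((2 + 116) + 13975) - 14615) + 15416) = 66058/((sqrt(118 + 13975) - 14615) + 15416) = 66058/((sqrt(14093) - 14615) + 15416) = 66058/((-14615 + sqrt(14093)) + 15416) = 66058/(801 + sqrt(14093))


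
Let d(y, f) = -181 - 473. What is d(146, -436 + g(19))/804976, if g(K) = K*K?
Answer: -327/402488 ≈ -0.00081245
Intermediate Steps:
g(K) = K**2
d(y, f) = -654
d(146, -436 + g(19))/804976 = -654/804976 = -654*1/804976 = -327/402488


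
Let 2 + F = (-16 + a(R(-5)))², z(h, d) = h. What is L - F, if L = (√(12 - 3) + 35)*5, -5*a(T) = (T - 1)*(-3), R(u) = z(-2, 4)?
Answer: -3121/25 ≈ -124.84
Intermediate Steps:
R(u) = -2
a(T) = -⅗ + 3*T/5 (a(T) = -(T - 1)*(-3)/5 = -(-1 + T)*(-3)/5 = -(3 - 3*T)/5 = -⅗ + 3*T/5)
L = 190 (L = (√9 + 35)*5 = (3 + 35)*5 = 38*5 = 190)
F = 7871/25 (F = -2 + (-16 + (-⅗ + (⅗)*(-2)))² = -2 + (-16 + (-⅗ - 6/5))² = -2 + (-16 - 9/5)² = -2 + (-89/5)² = -2 + 7921/25 = 7871/25 ≈ 314.84)
L - F = 190 - 1*7871/25 = 190 - 7871/25 = -3121/25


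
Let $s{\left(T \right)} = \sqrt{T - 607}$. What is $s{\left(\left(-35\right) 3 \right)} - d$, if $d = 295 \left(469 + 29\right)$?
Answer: $-146910 + 2 i \sqrt{178} \approx -1.4691 \cdot 10^{5} + 26.683 i$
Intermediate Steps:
$s{\left(T \right)} = \sqrt{-607 + T}$
$d = 146910$ ($d = 295 \cdot 498 = 146910$)
$s{\left(\left(-35\right) 3 \right)} - d = \sqrt{-607 - 105} - 146910 = \sqrt{-712} - 146910 = 2 i \sqrt{178} - 146910 = -146910 + 2 i \sqrt{178}$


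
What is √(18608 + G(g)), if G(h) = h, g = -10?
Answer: √18598 ≈ 136.37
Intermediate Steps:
√(18608 + G(g)) = √(18608 - 10) = √18598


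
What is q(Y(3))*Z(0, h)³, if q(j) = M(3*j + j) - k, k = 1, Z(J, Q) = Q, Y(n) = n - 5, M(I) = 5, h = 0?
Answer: 0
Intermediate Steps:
Y(n) = -5 + n
q(j) = 4 (q(j) = 5 - 1*1 = 5 - 1 = 4)
q(Y(3))*Z(0, h)³ = 4*0³ = 4*0 = 0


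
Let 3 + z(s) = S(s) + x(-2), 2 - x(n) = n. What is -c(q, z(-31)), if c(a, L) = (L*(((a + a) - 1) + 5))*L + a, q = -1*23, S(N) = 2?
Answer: 401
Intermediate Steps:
x(n) = 2 - n
q = -23
z(s) = 3 (z(s) = -3 + (2 + (2 - 1*(-2))) = -3 + (2 + (2 + 2)) = -3 + (2 + 4) = -3 + 6 = 3)
c(a, L) = a + L**2*(4 + 2*a) (c(a, L) = (L*((2*a - 1) + 5))*L + a = (L*((-1 + 2*a) + 5))*L + a = (L*(4 + 2*a))*L + a = L**2*(4 + 2*a) + a = a + L**2*(4 + 2*a))
-c(q, z(-31)) = -(-23 + 4*3**2 + 2*(-23)*3**2) = -(-23 + 4*9 + 2*(-23)*9) = -(-23 + 36 - 414) = -1*(-401) = 401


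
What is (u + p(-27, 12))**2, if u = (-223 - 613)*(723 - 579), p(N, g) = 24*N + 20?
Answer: 14643904144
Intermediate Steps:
p(N, g) = 20 + 24*N
u = -120384 (u = -836*144 = -120384)
(u + p(-27, 12))**2 = (-120384 + (20 + 24*(-27)))**2 = (-120384 + (20 - 648))**2 = (-120384 - 628)**2 = (-121012)**2 = 14643904144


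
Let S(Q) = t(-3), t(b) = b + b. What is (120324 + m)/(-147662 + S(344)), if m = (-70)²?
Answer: -31306/36917 ≈ -0.84801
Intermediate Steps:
t(b) = 2*b
S(Q) = -6 (S(Q) = 2*(-3) = -6)
m = 4900
(120324 + m)/(-147662 + S(344)) = (120324 + 4900)/(-147662 - 6) = 125224/(-147668) = 125224*(-1/147668) = -31306/36917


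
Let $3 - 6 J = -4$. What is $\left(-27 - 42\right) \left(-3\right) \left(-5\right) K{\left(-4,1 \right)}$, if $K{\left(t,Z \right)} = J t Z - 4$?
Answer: $8970$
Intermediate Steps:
$J = \frac{7}{6}$ ($J = \frac{1}{2} - - \frac{2}{3} = \frac{1}{2} + \frac{2}{3} = \frac{7}{6} \approx 1.1667$)
$K{\left(t,Z \right)} = -4 + \frac{7 Z t}{6}$ ($K{\left(t,Z \right)} = \frac{7 t}{6} Z - 4 = \frac{7 Z t}{6} - 4 = -4 + \frac{7 Z t}{6}$)
$\left(-27 - 42\right) \left(-3\right) \left(-5\right) K{\left(-4,1 \right)} = \left(-27 - 42\right) \left(-3\right) \left(-5\right) \left(-4 + \frac{7}{6} \cdot 1 \left(-4\right)\right) = \left(-27 - 42\right) 15 \left(-4 - \frac{14}{3}\right) = - 69 \cdot 15 \left(- \frac{26}{3}\right) = \left(-69\right) \left(-130\right) = 8970$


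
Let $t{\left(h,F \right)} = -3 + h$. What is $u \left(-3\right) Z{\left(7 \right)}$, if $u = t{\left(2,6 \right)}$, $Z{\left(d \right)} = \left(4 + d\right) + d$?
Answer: $54$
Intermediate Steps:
$Z{\left(d \right)} = 4 + 2 d$
$u = -1$ ($u = -3 + 2 = -1$)
$u \left(-3\right) Z{\left(7 \right)} = \left(-1\right) \left(-3\right) \left(4 + 2 \cdot 7\right) = 3 \left(4 + 14\right) = 3 \cdot 18 = 54$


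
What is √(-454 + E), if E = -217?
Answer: I*√671 ≈ 25.904*I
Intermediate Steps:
√(-454 + E) = √(-454 - 217) = √(-671) = I*√671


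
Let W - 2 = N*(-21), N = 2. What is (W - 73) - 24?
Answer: -137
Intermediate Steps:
W = -40 (W = 2 + 2*(-21) = 2 - 42 = -40)
(W - 73) - 24 = (-40 - 73) - 24 = -113 - 24 = -137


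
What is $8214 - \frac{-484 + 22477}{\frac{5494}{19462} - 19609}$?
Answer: $\frac{522515776777}{63604144} \approx 8215.1$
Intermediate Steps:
$8214 - \frac{-484 + 22477}{\frac{5494}{19462} - 19609} = 8214 - \frac{21993}{5494 \cdot \frac{1}{19462} - 19609} = 8214 - \frac{21993}{\frac{2747}{9731} - 19609} = 8214 - \frac{21993}{- \frac{190812432}{9731}} = 8214 - 21993 \left(- \frac{9731}{190812432}\right) = 8214 - - \frac{71337961}{63604144} = 8214 + \frac{71337961}{63604144} = \frac{522515776777}{63604144}$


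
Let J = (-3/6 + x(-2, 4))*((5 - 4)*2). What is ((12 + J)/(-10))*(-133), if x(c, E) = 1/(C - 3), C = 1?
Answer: 133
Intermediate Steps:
x(c, E) = -½ (x(c, E) = 1/(1 - 3) = 1/(-2) = -½)
J = -2 (J = (-3/6 - ½)*((5 - 4)*2) = (-3*⅙ - ½)*(1*2) = (-½ - ½)*2 = -1*2 = -2)
((12 + J)/(-10))*(-133) = ((12 - 2)/(-10))*(-133) = (10*(-⅒))*(-133) = -1*(-133) = 133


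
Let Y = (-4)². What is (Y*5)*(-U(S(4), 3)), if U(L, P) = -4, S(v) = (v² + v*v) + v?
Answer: 320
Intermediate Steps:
S(v) = v + 2*v² (S(v) = (v² + v²) + v = 2*v² + v = v + 2*v²)
Y = 16
(Y*5)*(-U(S(4), 3)) = (16*5)*(-1*(-4)) = 80*4 = 320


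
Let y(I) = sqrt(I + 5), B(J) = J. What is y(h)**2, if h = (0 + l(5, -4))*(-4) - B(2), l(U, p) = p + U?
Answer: -1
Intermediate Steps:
l(U, p) = U + p
h = -6 (h = (0 + (5 - 4))*(-4) - 1*2 = (0 + 1)*(-4) - 2 = 1*(-4) - 2 = -4 - 2 = -6)
y(I) = sqrt(5 + I)
y(h)**2 = (sqrt(5 - 6))**2 = (sqrt(-1))**2 = I**2 = -1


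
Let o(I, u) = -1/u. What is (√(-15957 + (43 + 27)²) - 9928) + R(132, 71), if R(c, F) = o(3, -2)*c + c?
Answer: -9730 + I*√11057 ≈ -9730.0 + 105.15*I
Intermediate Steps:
R(c, F) = 3*c/2 (R(c, F) = (-1/(-2))*c + c = (-1*(-½))*c + c = c/2 + c = 3*c/2)
(√(-15957 + (43 + 27)²) - 9928) + R(132, 71) = (√(-15957 + (43 + 27)²) - 9928) + (3/2)*132 = (√(-15957 + 70²) - 9928) + 198 = (√(-15957 + 4900) - 9928) + 198 = (√(-11057) - 9928) + 198 = (I*√11057 - 9928) + 198 = (-9928 + I*√11057) + 198 = -9730 + I*√11057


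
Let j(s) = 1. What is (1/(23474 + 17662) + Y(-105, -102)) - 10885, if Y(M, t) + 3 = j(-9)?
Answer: -447847631/41136 ≈ -10887.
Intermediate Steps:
Y(M, t) = -2 (Y(M, t) = -3 + 1 = -2)
(1/(23474 + 17662) + Y(-105, -102)) - 10885 = (1/(23474 + 17662) - 2) - 10885 = (1/41136 - 2) - 10885 = -82271/41136 - 10885 = -447847631/41136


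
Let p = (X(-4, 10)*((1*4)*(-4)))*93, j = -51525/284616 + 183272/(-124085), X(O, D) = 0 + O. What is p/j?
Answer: -23356029166080/6506180353 ≈ -3589.8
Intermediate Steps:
X(O, D) = O
j = -6506180353/3924064040 (j = -51525*1/284616 + 183272*(-1/124085) = -5725/31624 - 183272/124085 = -6506180353/3924064040 ≈ -1.6580)
p = 5952 (p = -4*1*4*(-4)*93 = -16*(-4)*93 = -4*(-16)*93 = 64*93 = 5952)
p/j = 5952/(-6506180353/3924064040) = 5952*(-3924064040/6506180353) = -23356029166080/6506180353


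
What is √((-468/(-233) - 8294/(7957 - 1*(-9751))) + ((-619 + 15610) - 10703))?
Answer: √336271281006/8854 ≈ 65.495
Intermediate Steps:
√((-468/(-233) - 8294/(7957 - 1*(-9751))) + ((-619 + 15610) - 10703)) = √((-468*(-1/233) - 8294/(7957 + 9751)) + (14991 - 10703)) = √((468/233 - 8294/17708) + 4288) = √((468/233 - 8294*1/17708) + 4288) = √((468/233 - 4147/8854) + 4288) = √(13637/8854 + 4288) = √(37979589/8854) = √336271281006/8854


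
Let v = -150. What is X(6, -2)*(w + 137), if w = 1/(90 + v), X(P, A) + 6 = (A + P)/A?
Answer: -16438/15 ≈ -1095.9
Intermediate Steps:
X(P, A) = -6 + (A + P)/A
w = -1/60 (w = 1/(90 - 150) = 1/(-60) = -1/60 ≈ -0.016667)
X(6, -2)*(w + 137) = (-5 + 6/(-2))*(-1/60 + 137) = (-5 + 6*(-½))*(8219/60) = (-5 - 3)*(8219/60) = -8*8219/60 = -16438/15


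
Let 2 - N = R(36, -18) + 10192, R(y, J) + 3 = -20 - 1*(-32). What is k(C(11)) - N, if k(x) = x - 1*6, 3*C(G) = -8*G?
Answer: 30491/3 ≈ 10164.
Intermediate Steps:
C(G) = -8*G/3 (C(G) = (-8*G)/3 = -8*G/3)
k(x) = -6 + x (k(x) = x - 6 = -6 + x)
R(y, J) = 9 (R(y, J) = -3 + (-20 - 1*(-32)) = -3 + (-20 + 32) = -3 + 12 = 9)
N = -10199 (N = 2 - (9 + 10192) = 2 - 1*10201 = 2 - 10201 = -10199)
k(C(11)) - N = (-6 - 8/3*11) - 1*(-10199) = (-6 - 88/3) + 10199 = -106/3 + 10199 = 30491/3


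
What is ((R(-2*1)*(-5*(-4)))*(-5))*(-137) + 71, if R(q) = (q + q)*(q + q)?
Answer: 219271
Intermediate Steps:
R(q) = 4*q² (R(q) = (2*q)*(2*q) = 4*q²)
((R(-2*1)*(-5*(-4)))*(-5))*(-137) + 71 = (((4*(-2*1)²)*(-5*(-4)))*(-5))*(-137) + 71 = (((4*(-2)²)*20)*(-5))*(-137) + 71 = (((4*4)*20)*(-5))*(-137) + 71 = ((16*20)*(-5))*(-137) + 71 = (320*(-5))*(-137) + 71 = -1600*(-137) + 71 = 219200 + 71 = 219271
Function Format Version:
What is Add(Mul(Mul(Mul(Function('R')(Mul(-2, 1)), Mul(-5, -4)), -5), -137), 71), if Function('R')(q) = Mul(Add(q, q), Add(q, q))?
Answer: 219271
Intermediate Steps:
Function('R')(q) = Mul(4, Pow(q, 2)) (Function('R')(q) = Mul(Mul(2, q), Mul(2, q)) = Mul(4, Pow(q, 2)))
Add(Mul(Mul(Mul(Function('R')(Mul(-2, 1)), Mul(-5, -4)), -5), -137), 71) = Add(Mul(Mul(Mul(Mul(4, Pow(Mul(-2, 1), 2)), Mul(-5, -4)), -5), -137), 71) = Add(Mul(Mul(Mul(Mul(4, Pow(-2, 2)), 20), -5), -137), 71) = Add(Mul(Mul(Mul(Mul(4, 4), 20), -5), -137), 71) = Add(Mul(Mul(Mul(16, 20), -5), -137), 71) = Add(Mul(Mul(320, -5), -137), 71) = Add(Mul(-1600, -137), 71) = Add(219200, 71) = 219271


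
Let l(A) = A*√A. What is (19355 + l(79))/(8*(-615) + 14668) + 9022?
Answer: 87965811/9748 + 79*√79/9748 ≈ 9024.1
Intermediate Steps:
l(A) = A^(3/2)
(19355 + l(79))/(8*(-615) + 14668) + 9022 = (19355 + 79^(3/2))/(8*(-615) + 14668) + 9022 = (19355 + 79*√79)/(-4920 + 14668) + 9022 = (19355 + 79*√79)/9748 + 9022 = (19355 + 79*√79)*(1/9748) + 9022 = (19355/9748 + 79*√79/9748) + 9022 = 87965811/9748 + 79*√79/9748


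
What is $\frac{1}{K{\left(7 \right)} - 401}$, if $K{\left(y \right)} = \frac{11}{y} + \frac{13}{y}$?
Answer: $- \frac{7}{2783} \approx -0.0025153$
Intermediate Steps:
$K{\left(y \right)} = \frac{24}{y}$
$\frac{1}{K{\left(7 \right)} - 401} = \frac{1}{\frac{24}{7} - 401} = \frac{1}{- \frac{2783}{7}} = - \frac{7}{2783}$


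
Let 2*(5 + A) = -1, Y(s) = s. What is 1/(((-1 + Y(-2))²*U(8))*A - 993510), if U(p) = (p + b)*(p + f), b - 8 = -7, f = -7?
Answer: -2/1987911 ≈ -1.0061e-6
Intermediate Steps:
b = 1 (b = 8 - 7 = 1)
A = -11/2 (A = -5 + (½)*(-1) = -5 - ½ = -11/2 ≈ -5.5000)
U(p) = (1 + p)*(-7 + p) (U(p) = (p + 1)*(p - 7) = (1 + p)*(-7 + p))
1/(((-1 + Y(-2))²*U(8))*A - 993510) = 1/(((-1 - 2)²*(-7 + 8² - 6*8))*(-11/2) - 993510) = 1/(((-3)²*(-7 + 64 - 48))*(-11/2) - 993510) = 1/((9*9)*(-11/2) - 993510) = 1/(81*(-11/2) - 993510) = 1/(-891/2 - 993510) = 1/(-1987911/2) = -2/1987911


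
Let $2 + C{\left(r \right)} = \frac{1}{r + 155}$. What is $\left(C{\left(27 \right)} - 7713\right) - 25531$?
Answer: $- \frac{6050771}{182} \approx -33246.0$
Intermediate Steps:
$C{\left(r \right)} = -2 + \frac{1}{155 + r}$ ($C{\left(r \right)} = -2 + \frac{1}{r + 155} = -2 + \frac{1}{155 + r}$)
$\left(C{\left(27 \right)} - 7713\right) - 25531 = \left(\frac{-309 - 54}{155 + 27} - 7713\right) - 25531 = \left(\frac{-309 - 54}{182} - 7713\right) - 25531 = \left(\frac{1}{182} \left(-363\right) - 7713\right) - 25531 = \left(- \frac{363}{182} - 7713\right) - 25531 = - \frac{1404129}{182} - 25531 = - \frac{6050771}{182}$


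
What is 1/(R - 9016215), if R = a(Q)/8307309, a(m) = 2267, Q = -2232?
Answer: -8307309/74900484013168 ≈ -1.1091e-7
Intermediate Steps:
R = 2267/8307309 ≈ 0.00027289
1/(R - 9016215) = 1/(2267/8307309 - 9016215) = 1/(-74900484013168/8307309) = -8307309/74900484013168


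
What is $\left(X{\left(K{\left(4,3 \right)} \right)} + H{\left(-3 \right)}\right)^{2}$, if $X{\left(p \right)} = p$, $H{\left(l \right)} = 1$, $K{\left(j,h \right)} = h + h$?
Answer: $49$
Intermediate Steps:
$K{\left(j,h \right)} = 2 h$
$\left(X{\left(K{\left(4,3 \right)} \right)} + H{\left(-3 \right)}\right)^{2} = \left(2 \cdot 3 + 1\right)^{2} = \left(6 + 1\right)^{2} = 7^{2} = 49$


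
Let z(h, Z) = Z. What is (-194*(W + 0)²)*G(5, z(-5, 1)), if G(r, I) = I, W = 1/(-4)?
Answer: -97/8 ≈ -12.125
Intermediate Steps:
W = -¼ ≈ -0.25000
(-194*(W + 0)²)*G(5, z(-5, 1)) = -194*(-¼ + 0)²*1 = -194*(-¼)²*1 = -194*1/16*1 = -97/8*1 = -97/8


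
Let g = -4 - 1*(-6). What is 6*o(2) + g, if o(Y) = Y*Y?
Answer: 26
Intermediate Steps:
o(Y) = Y**2
g = 2 (g = -4 + 6 = 2)
6*o(2) + g = 6*2**2 + 2 = 6*4 + 2 = 24 + 2 = 26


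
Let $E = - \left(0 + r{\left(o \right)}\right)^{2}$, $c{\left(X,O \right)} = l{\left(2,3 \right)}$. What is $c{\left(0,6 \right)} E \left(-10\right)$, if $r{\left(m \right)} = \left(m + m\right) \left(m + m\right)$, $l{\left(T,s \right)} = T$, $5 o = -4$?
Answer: $\frac{16384}{125} \approx 131.07$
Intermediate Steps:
$o = - \frac{4}{5}$ ($o = \frac{1}{5} \left(-4\right) = - \frac{4}{5} \approx -0.8$)
$r{\left(m \right)} = 4 m^{2}$ ($r{\left(m \right)} = 2 m 2 m = 4 m^{2}$)
$c{\left(X,O \right)} = 2$
$E = - \frac{4096}{625}$ ($E = - \left(0 + 4 \left(- \frac{4}{5}\right)^{2}\right)^{2} = - \left(0 + 4 \cdot \frac{16}{25}\right)^{2} = - \left(0 + \frac{64}{25}\right)^{2} = - \left(\frac{64}{25}\right)^{2} = \left(-1\right) \frac{4096}{625} = - \frac{4096}{625} \approx -6.5536$)
$c{\left(0,6 \right)} E \left(-10\right) = 2 \left(- \frac{4096}{625}\right) \left(-10\right) = \left(- \frac{8192}{625}\right) \left(-10\right) = \frac{16384}{125}$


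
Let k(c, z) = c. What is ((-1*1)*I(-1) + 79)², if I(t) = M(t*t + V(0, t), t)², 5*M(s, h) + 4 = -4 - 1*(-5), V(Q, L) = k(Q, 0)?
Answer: 3865156/625 ≈ 6184.3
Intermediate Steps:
V(Q, L) = Q
M(s, h) = -⅗ (M(s, h) = -⅘ + (-4 - 1*(-5))/5 = -⅘ + (-4 + 5)/5 = -⅘ + (⅕)*1 = -⅘ + ⅕ = -⅗)
I(t) = 9/25 (I(t) = (-⅗)² = 9/25)
((-1*1)*I(-1) + 79)² = (-1*1*(9/25) + 79)² = (-1*9/25 + 79)² = (-9/25 + 79)² = (1966/25)² = 3865156/625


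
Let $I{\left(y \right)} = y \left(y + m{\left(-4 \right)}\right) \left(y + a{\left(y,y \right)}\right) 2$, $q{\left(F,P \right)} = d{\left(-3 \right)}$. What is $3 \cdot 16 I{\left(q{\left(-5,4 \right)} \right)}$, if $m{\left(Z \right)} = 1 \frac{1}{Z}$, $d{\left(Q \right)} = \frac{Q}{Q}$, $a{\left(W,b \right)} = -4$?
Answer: $-216$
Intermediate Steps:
$d{\left(Q \right)} = 1$
$m{\left(Z \right)} = \frac{1}{Z}$
$q{\left(F,P \right)} = 1$
$I{\left(y \right)} = 2 y \left(-4 + y\right) \left(- \frac{1}{4} + y\right)$ ($I{\left(y \right)} = y \left(y + \frac{1}{-4}\right) \left(y - 4\right) 2 = y \left(y - \frac{1}{4}\right) \left(-4 + y\right) 2 = y \left(- \frac{1}{4} + y\right) \left(-4 + y\right) 2 = y \left(-4 + y\right) \left(- \frac{1}{4} + y\right) 2 = 2 y \left(-4 + y\right) \left(- \frac{1}{4} + y\right)$)
$3 \cdot 16 I{\left(q{\left(-5,4 \right)} \right)} = 3 \cdot 16 \cdot \frac{1}{2} \cdot 1 \left(4 - 17 + 4 \cdot 1^{2}\right) = 48 \cdot \frac{1}{2} \cdot 1 \left(4 - 17 + 4 \cdot 1\right) = 48 \cdot \frac{1}{2} \cdot 1 \left(4 - 17 + 4\right) = 48 \cdot \frac{1}{2} \cdot 1 \left(-9\right) = 48 \left(- \frac{9}{2}\right) = -216$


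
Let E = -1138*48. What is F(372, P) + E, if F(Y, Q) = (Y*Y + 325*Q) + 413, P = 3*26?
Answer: 109523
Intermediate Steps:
P = 78
F(Y, Q) = 413 + Y² + 325*Q (F(Y, Q) = (Y² + 325*Q) + 413 = 413 + Y² + 325*Q)
E = -54624
F(372, P) + E = (413 + 372² + 325*78) - 54624 = (413 + 138384 + 25350) - 54624 = 164147 - 54624 = 109523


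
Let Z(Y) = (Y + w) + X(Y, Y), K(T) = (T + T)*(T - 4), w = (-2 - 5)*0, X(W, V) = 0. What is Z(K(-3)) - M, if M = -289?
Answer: 331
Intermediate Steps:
w = 0 (w = -7*0 = 0)
K(T) = 2*T*(-4 + T) (K(T) = (2*T)*(-4 + T) = 2*T*(-4 + T))
Z(Y) = Y (Z(Y) = (Y + 0) + 0 = Y + 0 = Y)
Z(K(-3)) - M = 2*(-3)*(-4 - 3) - 1*(-289) = 2*(-3)*(-7) + 289 = 42 + 289 = 331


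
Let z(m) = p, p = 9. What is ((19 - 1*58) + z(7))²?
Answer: 900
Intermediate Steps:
z(m) = 9
((19 - 1*58) + z(7))² = ((19 - 1*58) + 9)² = ((19 - 58) + 9)² = (-39 + 9)² = (-30)² = 900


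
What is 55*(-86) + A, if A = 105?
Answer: -4625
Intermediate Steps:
55*(-86) + A = 55*(-86) + 105 = -4730 + 105 = -4625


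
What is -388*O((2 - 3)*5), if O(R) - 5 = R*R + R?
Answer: -9700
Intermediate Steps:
O(R) = 5 + R + R² (O(R) = 5 + (R*R + R) = 5 + (R² + R) = 5 + (R + R²) = 5 + R + R²)
-388*O((2 - 3)*5) = -388*(5 + (2 - 3)*5 + ((2 - 3)*5)²) = -388*(5 - 1*5 + (-1*5)²) = -388*(5 - 5 + (-5)²) = -388*(5 - 5 + 25) = -388*25 = -9700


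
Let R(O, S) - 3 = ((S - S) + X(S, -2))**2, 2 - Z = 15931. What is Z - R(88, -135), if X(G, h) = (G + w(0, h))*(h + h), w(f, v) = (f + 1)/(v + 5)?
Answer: -2754844/9 ≈ -3.0609e+5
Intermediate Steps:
Z = -15929 (Z = 2 - 1*15931 = 2 - 15931 = -15929)
w(f, v) = (1 + f)/(5 + v)
X(G, h) = 2*h*(G + 1/(5 + h)) (X(G, h) = (G + (1 + 0)/(5 + h))*(h + h) = (G + 1/(5 + h))*(2*h) = 2*h*(G + 1/(5 + h)))
R(O, S) = 3 + (-4/3 - 4*S)**2 (R(O, S) = 3 + ((S - S) + 2*(-2)*(1 + S*(5 - 2))/(5 - 2))**2 = 3 + (0 + 2*(-2)*(1 + S*3)/3)**2 = 3 + (0 + 2*(-2)*(1/3)*(1 + 3*S))**2 = 3 + (0 + (-4/3 - 4*S))**2 = 3 + (-4/3 - 4*S)**2)
Z - R(88, -135) = -15929 - (3 + 16*(1 + 3*(-135))**2/9) = -15929 - (3 + 16*(1 - 405)**2/9) = -15929 - (3 + (16/9)*(-404)**2) = -15929 - (3 + (16/9)*163216) = -15929 - (3 + 2611456/9) = -15929 - 1*2611483/9 = -15929 - 2611483/9 = -2754844/9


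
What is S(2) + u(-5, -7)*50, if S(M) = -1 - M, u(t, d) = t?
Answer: -253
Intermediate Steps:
S(2) + u(-5, -7)*50 = (-1 - 1*2) - 5*50 = (-1 - 2) - 250 = -3 - 250 = -253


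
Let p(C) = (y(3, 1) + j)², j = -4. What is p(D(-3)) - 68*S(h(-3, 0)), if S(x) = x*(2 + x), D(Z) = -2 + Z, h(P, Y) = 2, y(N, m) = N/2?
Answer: -2151/4 ≈ -537.75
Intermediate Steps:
y(N, m) = N/2 (y(N, m) = N*(½) = N/2)
p(C) = 25/4 (p(C) = ((½)*3 - 4)² = (3/2 - 4)² = (-5/2)² = 25/4)
p(D(-3)) - 68*S(h(-3, 0)) = 25/4 - 136*(2 + 2) = 25/4 - 136*4 = 25/4 - 68*8 = 25/4 - 544 = -2151/4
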